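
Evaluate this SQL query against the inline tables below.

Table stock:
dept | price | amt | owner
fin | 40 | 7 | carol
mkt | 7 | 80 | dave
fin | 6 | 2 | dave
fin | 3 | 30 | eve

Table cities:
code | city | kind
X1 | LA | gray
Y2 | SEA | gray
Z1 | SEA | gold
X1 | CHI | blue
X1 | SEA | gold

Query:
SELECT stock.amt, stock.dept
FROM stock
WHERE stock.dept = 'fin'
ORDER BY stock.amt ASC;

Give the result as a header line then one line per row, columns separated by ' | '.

== RESULT ==
stock.amt | stock.dept
2 | fin
7 | fin
30 | fin

Derivation:
After WHERE (3 rows):
stock.dept | stock.price | stock.amt | stock.owner
fin | 40 | 7 | carol
fin | 6 | 2 | dave
fin | 3 | 30 | eve
After SELECT (3 rows):
stock.amt | stock.dept
7 | fin
2 | fin
30 | fin
After ORDER BY (3 rows):
stock.amt | stock.dept
2 | fin
7 | fin
30 | fin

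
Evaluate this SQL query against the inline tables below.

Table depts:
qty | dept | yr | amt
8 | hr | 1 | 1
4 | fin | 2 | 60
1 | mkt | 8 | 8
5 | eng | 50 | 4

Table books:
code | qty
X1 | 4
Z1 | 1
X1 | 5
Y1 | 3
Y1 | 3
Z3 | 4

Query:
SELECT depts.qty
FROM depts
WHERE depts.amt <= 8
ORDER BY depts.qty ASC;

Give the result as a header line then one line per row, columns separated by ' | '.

After WHERE (3 rows):
depts.qty | depts.dept | depts.yr | depts.amt
8 | hr | 1 | 1
1 | mkt | 8 | 8
5 | eng | 50 | 4
After SELECT (3 rows):
depts.qty
8
1
5
After ORDER BY (3 rows):
depts.qty
1
5
8

== RESULT ==
depts.qty
1
5
8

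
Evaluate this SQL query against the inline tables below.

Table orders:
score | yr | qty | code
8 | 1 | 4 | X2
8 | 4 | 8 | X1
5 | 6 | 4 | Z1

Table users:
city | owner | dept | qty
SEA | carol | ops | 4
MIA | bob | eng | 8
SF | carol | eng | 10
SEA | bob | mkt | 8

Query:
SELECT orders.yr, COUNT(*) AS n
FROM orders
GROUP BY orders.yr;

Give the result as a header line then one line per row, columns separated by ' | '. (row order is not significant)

After GROUP BY (3 rows):
orders.yr | n
1 | 1
4 | 1
6 | 1

== RESULT ==
orders.yr | n
1 | 1
4 | 1
6 | 1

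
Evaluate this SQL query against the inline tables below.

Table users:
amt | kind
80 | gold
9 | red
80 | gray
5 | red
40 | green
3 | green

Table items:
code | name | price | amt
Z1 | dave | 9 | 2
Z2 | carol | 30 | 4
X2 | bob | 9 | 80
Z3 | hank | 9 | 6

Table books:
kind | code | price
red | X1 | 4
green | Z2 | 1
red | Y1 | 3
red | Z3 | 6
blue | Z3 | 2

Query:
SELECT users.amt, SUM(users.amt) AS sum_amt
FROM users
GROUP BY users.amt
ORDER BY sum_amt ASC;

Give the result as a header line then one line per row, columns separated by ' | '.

After GROUP BY (5 rows):
users.amt | sum_amt
80 | 160
9 | 9
5 | 5
40 | 40
3 | 3
After ORDER BY (5 rows):
users.amt | sum_amt
3 | 3
5 | 5
9 | 9
40 | 40
80 | 160

== RESULT ==
users.amt | sum_amt
3 | 3
5 | 5
9 | 9
40 | 40
80 | 160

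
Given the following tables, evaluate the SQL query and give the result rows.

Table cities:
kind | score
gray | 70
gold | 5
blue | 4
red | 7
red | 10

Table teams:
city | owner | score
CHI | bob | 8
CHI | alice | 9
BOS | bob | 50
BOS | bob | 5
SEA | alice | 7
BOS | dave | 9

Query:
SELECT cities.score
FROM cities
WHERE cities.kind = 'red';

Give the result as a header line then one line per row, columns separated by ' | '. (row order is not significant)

After WHERE (2 rows):
cities.kind | cities.score
red | 7
red | 10
After SELECT (2 rows):
cities.score
7
10

== RESULT ==
cities.score
7
10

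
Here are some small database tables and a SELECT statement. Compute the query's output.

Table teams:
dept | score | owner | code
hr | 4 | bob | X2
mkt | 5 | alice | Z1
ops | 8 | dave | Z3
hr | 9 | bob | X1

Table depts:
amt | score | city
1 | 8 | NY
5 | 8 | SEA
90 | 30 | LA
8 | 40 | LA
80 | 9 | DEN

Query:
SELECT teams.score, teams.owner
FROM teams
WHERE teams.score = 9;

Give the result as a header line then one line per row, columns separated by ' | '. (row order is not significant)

== RESULT ==
teams.score | teams.owner
9 | bob

Derivation:
After WHERE (1 rows):
teams.dept | teams.score | teams.owner | teams.code
hr | 9 | bob | X1
After SELECT (1 rows):
teams.score | teams.owner
9 | bob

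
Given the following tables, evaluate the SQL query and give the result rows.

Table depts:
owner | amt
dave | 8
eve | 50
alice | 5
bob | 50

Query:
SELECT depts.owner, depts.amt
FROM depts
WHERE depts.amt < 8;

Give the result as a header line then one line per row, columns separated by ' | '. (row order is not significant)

After WHERE (1 rows):
depts.owner | depts.amt
alice | 5
After SELECT (1 rows):
depts.owner | depts.amt
alice | 5

== RESULT ==
depts.owner | depts.amt
alice | 5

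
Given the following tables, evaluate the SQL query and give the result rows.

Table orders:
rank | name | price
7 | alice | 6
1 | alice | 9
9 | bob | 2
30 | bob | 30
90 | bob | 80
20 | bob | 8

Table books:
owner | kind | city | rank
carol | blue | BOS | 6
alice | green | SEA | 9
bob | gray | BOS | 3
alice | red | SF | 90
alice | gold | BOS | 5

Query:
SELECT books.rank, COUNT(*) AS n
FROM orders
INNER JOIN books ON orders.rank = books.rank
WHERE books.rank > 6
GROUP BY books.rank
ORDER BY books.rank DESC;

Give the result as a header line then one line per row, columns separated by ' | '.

== RESULT ==
books.rank | n
90 | 1
9 | 1

Derivation:
After JOIN books (2 rows):
orders.rank | orders.name | orders.price | books.owner | books.kind | books.city | books.rank
9 | bob | 2 | alice | green | SEA | 9
90 | bob | 80 | alice | red | SF | 90
After WHERE (2 rows):
orders.rank | orders.name | orders.price | books.owner | books.kind | books.city | books.rank
9 | bob | 2 | alice | green | SEA | 9
90 | bob | 80 | alice | red | SF | 90
After GROUP BY (2 rows):
books.rank | n
9 | 1
90 | 1
After ORDER BY (2 rows):
books.rank | n
90 | 1
9 | 1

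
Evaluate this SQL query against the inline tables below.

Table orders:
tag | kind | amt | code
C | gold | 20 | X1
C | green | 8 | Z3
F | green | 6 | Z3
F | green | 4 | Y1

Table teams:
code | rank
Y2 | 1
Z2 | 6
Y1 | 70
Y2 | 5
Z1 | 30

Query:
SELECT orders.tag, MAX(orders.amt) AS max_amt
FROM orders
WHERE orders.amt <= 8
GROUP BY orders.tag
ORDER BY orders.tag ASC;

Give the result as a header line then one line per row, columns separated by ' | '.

== RESULT ==
orders.tag | max_amt
C | 8
F | 6

Derivation:
After WHERE (3 rows):
orders.tag | orders.kind | orders.amt | orders.code
C | green | 8 | Z3
F | green | 6 | Z3
F | green | 4 | Y1
After GROUP BY (2 rows):
orders.tag | max_amt
C | 8
F | 6
After ORDER BY (2 rows):
orders.tag | max_amt
C | 8
F | 6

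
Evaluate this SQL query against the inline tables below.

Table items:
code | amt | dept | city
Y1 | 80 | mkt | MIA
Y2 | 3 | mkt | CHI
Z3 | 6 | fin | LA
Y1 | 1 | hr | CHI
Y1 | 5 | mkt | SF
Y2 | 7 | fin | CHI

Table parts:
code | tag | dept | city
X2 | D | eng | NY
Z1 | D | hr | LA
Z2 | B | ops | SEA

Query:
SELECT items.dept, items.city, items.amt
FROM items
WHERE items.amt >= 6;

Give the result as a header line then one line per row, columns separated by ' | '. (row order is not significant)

== RESULT ==
items.dept | items.city | items.amt
mkt | MIA | 80
fin | LA | 6
fin | CHI | 7

Derivation:
After WHERE (3 rows):
items.code | items.amt | items.dept | items.city
Y1 | 80 | mkt | MIA
Z3 | 6 | fin | LA
Y2 | 7 | fin | CHI
After SELECT (3 rows):
items.dept | items.city | items.amt
mkt | MIA | 80
fin | LA | 6
fin | CHI | 7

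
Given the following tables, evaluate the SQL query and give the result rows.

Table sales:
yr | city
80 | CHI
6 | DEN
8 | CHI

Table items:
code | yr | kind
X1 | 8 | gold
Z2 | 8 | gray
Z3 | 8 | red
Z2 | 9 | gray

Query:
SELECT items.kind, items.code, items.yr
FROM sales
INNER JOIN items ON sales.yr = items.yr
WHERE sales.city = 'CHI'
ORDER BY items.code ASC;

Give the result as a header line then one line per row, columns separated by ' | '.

After JOIN items (3 rows):
sales.yr | sales.city | items.code | items.yr | items.kind
8 | CHI | X1 | 8 | gold
8 | CHI | Z2 | 8 | gray
8 | CHI | Z3 | 8 | red
After WHERE (3 rows):
sales.yr | sales.city | items.code | items.yr | items.kind
8 | CHI | X1 | 8 | gold
8 | CHI | Z2 | 8 | gray
8 | CHI | Z3 | 8 | red
After SELECT (3 rows):
items.kind | items.code | items.yr
gold | X1 | 8
gray | Z2 | 8
red | Z3 | 8
After ORDER BY (3 rows):
items.kind | items.code | items.yr
gold | X1 | 8
gray | Z2 | 8
red | Z3 | 8

== RESULT ==
items.kind | items.code | items.yr
gold | X1 | 8
gray | Z2 | 8
red | Z3 | 8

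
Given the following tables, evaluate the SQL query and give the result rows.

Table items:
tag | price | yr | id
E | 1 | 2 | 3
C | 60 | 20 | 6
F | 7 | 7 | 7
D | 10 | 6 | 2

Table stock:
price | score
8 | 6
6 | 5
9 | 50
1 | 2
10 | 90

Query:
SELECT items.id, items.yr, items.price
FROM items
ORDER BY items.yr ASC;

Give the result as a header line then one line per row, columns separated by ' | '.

After SELECT (4 rows):
items.id | items.yr | items.price
3 | 2 | 1
6 | 20 | 60
7 | 7 | 7
2 | 6 | 10
After ORDER BY (4 rows):
items.id | items.yr | items.price
3 | 2 | 1
2 | 6 | 10
7 | 7 | 7
6 | 20 | 60

== RESULT ==
items.id | items.yr | items.price
3 | 2 | 1
2 | 6 | 10
7 | 7 | 7
6 | 20 | 60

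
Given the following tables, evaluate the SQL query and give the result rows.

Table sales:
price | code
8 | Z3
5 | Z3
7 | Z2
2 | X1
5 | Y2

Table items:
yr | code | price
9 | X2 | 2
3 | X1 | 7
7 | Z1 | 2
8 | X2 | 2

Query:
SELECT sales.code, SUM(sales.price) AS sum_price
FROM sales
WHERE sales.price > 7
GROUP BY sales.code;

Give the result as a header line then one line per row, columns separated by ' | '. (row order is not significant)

== RESULT ==
sales.code | sum_price
Z3 | 8

Derivation:
After WHERE (1 rows):
sales.price | sales.code
8 | Z3
After GROUP BY (1 rows):
sales.code | sum_price
Z3 | 8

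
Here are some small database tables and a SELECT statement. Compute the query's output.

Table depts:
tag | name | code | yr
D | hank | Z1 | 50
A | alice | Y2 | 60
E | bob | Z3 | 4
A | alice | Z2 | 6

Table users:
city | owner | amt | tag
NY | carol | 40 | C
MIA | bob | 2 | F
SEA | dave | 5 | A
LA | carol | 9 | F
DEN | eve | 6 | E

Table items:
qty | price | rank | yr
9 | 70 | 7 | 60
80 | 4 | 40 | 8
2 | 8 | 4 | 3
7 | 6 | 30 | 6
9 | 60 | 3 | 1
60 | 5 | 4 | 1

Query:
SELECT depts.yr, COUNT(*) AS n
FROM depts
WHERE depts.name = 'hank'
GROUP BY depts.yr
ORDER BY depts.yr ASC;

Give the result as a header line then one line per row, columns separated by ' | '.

== RESULT ==
depts.yr | n
50 | 1

Derivation:
After WHERE (1 rows):
depts.tag | depts.name | depts.code | depts.yr
D | hank | Z1 | 50
After GROUP BY (1 rows):
depts.yr | n
50 | 1
After ORDER BY (1 rows):
depts.yr | n
50 | 1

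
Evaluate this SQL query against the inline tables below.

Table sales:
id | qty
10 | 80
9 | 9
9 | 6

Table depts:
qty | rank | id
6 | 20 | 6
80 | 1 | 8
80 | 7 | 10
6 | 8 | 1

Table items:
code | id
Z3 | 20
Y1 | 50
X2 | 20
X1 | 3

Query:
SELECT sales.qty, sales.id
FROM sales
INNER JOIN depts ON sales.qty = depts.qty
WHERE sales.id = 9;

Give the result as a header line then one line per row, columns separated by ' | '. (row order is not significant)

After JOIN depts (4 rows):
sales.id | sales.qty | depts.qty | depts.rank | depts.id
10 | 80 | 80 | 1 | 8
10 | 80 | 80 | 7 | 10
9 | 6 | 6 | 20 | 6
9 | 6 | 6 | 8 | 1
After WHERE (2 rows):
sales.id | sales.qty | depts.qty | depts.rank | depts.id
9 | 6 | 6 | 20 | 6
9 | 6 | 6 | 8 | 1
After SELECT (2 rows):
sales.qty | sales.id
6 | 9
6 | 9

== RESULT ==
sales.qty | sales.id
6 | 9
6 | 9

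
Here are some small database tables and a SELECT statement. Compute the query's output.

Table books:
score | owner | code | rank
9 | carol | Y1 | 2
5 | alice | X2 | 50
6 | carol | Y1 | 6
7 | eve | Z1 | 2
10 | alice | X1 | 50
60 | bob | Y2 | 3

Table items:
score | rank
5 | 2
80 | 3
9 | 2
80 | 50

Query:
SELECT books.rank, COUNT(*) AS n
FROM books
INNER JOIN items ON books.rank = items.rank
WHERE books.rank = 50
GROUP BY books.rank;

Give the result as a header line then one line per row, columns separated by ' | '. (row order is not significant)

After JOIN items (7 rows):
books.score | books.owner | books.code | books.rank | items.score | items.rank
9 | carol | Y1 | 2 | 5 | 2
9 | carol | Y1 | 2 | 9 | 2
5 | alice | X2 | 50 | 80 | 50
7 | eve | Z1 | 2 | 5 | 2
7 | eve | Z1 | 2 | 9 | 2
10 | alice | X1 | 50 | 80 | 50
60 | bob | Y2 | 3 | 80 | 3
After WHERE (2 rows):
books.score | books.owner | books.code | books.rank | items.score | items.rank
5 | alice | X2 | 50 | 80 | 50
10 | alice | X1 | 50 | 80 | 50
After GROUP BY (1 rows):
books.rank | n
50 | 2

== RESULT ==
books.rank | n
50 | 2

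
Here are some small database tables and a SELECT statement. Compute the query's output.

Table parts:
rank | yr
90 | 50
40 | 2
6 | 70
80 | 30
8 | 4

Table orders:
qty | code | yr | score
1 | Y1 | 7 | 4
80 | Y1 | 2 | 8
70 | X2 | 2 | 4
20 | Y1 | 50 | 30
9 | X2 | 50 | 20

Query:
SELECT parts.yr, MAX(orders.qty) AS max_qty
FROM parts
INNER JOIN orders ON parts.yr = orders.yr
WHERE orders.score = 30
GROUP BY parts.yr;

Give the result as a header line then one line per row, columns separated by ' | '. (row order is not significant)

After JOIN orders (4 rows):
parts.rank | parts.yr | orders.qty | orders.code | orders.yr | orders.score
90 | 50 | 20 | Y1 | 50 | 30
90 | 50 | 9 | X2 | 50 | 20
40 | 2 | 80 | Y1 | 2 | 8
40 | 2 | 70 | X2 | 2 | 4
After WHERE (1 rows):
parts.rank | parts.yr | orders.qty | orders.code | orders.yr | orders.score
90 | 50 | 20 | Y1 | 50 | 30
After GROUP BY (1 rows):
parts.yr | max_qty
50 | 20

== RESULT ==
parts.yr | max_qty
50 | 20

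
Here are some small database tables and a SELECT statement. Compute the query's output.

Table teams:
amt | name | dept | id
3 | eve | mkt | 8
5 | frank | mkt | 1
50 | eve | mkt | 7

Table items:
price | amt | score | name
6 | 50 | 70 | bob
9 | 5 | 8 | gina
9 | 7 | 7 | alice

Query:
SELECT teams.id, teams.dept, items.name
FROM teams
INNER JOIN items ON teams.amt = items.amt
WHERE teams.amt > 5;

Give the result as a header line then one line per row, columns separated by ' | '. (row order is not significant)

After JOIN items (2 rows):
teams.amt | teams.name | teams.dept | teams.id | items.price | items.amt | items.score | items.name
5 | frank | mkt | 1 | 9 | 5 | 8 | gina
50 | eve | mkt | 7 | 6 | 50 | 70 | bob
After WHERE (1 rows):
teams.amt | teams.name | teams.dept | teams.id | items.price | items.amt | items.score | items.name
50 | eve | mkt | 7 | 6 | 50 | 70 | bob
After SELECT (1 rows):
teams.id | teams.dept | items.name
7 | mkt | bob

== RESULT ==
teams.id | teams.dept | items.name
7 | mkt | bob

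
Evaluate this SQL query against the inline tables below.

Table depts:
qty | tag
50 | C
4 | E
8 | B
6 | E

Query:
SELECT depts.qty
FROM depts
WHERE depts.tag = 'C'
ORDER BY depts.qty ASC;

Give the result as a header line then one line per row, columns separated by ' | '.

== RESULT ==
depts.qty
50

Derivation:
After WHERE (1 rows):
depts.qty | depts.tag
50 | C
After SELECT (1 rows):
depts.qty
50
After ORDER BY (1 rows):
depts.qty
50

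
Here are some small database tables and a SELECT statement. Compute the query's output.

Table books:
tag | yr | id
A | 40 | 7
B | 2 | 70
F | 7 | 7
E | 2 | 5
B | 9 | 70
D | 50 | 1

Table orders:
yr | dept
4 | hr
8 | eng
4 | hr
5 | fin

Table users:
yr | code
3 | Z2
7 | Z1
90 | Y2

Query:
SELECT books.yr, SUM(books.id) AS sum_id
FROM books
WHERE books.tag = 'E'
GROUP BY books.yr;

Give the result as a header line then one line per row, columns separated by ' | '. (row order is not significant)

After WHERE (1 rows):
books.tag | books.yr | books.id
E | 2 | 5
After GROUP BY (1 rows):
books.yr | sum_id
2 | 5

== RESULT ==
books.yr | sum_id
2 | 5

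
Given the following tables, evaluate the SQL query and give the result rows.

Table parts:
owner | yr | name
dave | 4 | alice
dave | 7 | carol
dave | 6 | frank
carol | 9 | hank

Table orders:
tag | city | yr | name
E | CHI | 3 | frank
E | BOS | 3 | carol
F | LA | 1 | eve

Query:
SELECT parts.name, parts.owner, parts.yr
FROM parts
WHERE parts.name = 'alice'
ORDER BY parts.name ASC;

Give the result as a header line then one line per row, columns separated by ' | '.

After WHERE (1 rows):
parts.owner | parts.yr | parts.name
dave | 4 | alice
After SELECT (1 rows):
parts.name | parts.owner | parts.yr
alice | dave | 4
After ORDER BY (1 rows):
parts.name | parts.owner | parts.yr
alice | dave | 4

== RESULT ==
parts.name | parts.owner | parts.yr
alice | dave | 4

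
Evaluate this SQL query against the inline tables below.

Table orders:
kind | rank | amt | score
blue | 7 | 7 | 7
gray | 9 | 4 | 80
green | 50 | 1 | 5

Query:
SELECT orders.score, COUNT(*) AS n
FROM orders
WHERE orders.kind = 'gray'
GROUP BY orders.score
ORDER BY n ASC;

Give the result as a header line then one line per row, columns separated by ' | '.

== RESULT ==
orders.score | n
80 | 1

Derivation:
After WHERE (1 rows):
orders.kind | orders.rank | orders.amt | orders.score
gray | 9 | 4 | 80
After GROUP BY (1 rows):
orders.score | n
80 | 1
After ORDER BY (1 rows):
orders.score | n
80 | 1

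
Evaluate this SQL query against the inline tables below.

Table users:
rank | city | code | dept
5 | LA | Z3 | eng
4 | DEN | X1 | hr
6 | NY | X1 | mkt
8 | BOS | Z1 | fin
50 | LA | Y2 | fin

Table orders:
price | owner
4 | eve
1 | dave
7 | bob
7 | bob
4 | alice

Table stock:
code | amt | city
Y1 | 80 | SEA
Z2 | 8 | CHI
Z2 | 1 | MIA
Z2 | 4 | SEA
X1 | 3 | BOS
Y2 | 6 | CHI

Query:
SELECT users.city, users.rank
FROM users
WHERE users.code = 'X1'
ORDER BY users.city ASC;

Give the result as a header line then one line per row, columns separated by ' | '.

After WHERE (2 rows):
users.rank | users.city | users.code | users.dept
4 | DEN | X1 | hr
6 | NY | X1 | mkt
After SELECT (2 rows):
users.city | users.rank
DEN | 4
NY | 6
After ORDER BY (2 rows):
users.city | users.rank
DEN | 4
NY | 6

== RESULT ==
users.city | users.rank
DEN | 4
NY | 6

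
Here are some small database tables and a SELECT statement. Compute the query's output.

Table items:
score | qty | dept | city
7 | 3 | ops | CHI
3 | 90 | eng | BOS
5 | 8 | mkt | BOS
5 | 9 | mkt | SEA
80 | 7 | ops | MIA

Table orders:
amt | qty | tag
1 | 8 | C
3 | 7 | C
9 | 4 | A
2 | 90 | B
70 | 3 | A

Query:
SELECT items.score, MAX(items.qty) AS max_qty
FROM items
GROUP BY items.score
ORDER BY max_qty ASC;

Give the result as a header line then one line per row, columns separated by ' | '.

After GROUP BY (4 rows):
items.score | max_qty
7 | 3
3 | 90
5 | 9
80 | 7
After ORDER BY (4 rows):
items.score | max_qty
7 | 3
80 | 7
5 | 9
3 | 90

== RESULT ==
items.score | max_qty
7 | 3
80 | 7
5 | 9
3 | 90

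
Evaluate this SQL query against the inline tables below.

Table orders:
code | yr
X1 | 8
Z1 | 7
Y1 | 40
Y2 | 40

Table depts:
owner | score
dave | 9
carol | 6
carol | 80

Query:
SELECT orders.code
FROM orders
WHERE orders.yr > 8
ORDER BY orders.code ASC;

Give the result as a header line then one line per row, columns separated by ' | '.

== RESULT ==
orders.code
Y1
Y2

Derivation:
After WHERE (2 rows):
orders.code | orders.yr
Y1 | 40
Y2 | 40
After SELECT (2 rows):
orders.code
Y1
Y2
After ORDER BY (2 rows):
orders.code
Y1
Y2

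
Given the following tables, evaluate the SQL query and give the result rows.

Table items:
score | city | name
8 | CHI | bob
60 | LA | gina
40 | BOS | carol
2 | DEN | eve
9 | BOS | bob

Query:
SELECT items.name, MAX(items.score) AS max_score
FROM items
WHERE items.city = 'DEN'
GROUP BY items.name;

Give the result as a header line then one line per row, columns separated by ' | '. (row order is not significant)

== RESULT ==
items.name | max_score
eve | 2

Derivation:
After WHERE (1 rows):
items.score | items.city | items.name
2 | DEN | eve
After GROUP BY (1 rows):
items.name | max_score
eve | 2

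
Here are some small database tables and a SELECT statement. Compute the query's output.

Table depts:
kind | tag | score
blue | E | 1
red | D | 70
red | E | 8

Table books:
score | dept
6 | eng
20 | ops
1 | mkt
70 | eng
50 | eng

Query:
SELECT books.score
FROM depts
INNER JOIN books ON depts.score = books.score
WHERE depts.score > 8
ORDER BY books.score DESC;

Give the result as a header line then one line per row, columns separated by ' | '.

After JOIN books (2 rows):
depts.kind | depts.tag | depts.score | books.score | books.dept
blue | E | 1 | 1 | mkt
red | D | 70 | 70 | eng
After WHERE (1 rows):
depts.kind | depts.tag | depts.score | books.score | books.dept
red | D | 70 | 70 | eng
After SELECT (1 rows):
books.score
70
After ORDER BY (1 rows):
books.score
70

== RESULT ==
books.score
70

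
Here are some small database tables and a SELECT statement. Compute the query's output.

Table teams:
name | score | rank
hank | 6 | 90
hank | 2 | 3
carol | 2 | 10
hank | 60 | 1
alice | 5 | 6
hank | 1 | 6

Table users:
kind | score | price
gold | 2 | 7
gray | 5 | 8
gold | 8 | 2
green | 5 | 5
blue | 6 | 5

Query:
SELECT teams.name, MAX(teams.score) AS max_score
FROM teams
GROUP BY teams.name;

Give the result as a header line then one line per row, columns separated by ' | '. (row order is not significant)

After GROUP BY (3 rows):
teams.name | max_score
hank | 60
carol | 2
alice | 5

== RESULT ==
teams.name | max_score
hank | 60
carol | 2
alice | 5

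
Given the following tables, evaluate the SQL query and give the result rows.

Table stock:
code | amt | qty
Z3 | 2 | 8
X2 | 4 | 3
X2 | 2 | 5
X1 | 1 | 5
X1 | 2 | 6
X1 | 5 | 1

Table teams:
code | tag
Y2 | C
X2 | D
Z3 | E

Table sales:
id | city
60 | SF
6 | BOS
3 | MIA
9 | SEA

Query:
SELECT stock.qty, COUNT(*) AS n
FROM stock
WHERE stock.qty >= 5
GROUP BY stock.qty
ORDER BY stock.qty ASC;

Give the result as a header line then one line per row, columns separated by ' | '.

== RESULT ==
stock.qty | n
5 | 2
6 | 1
8 | 1

Derivation:
After WHERE (4 rows):
stock.code | stock.amt | stock.qty
Z3 | 2 | 8
X2 | 2 | 5
X1 | 1 | 5
X1 | 2 | 6
After GROUP BY (3 rows):
stock.qty | n
8 | 1
5 | 2
6 | 1
After ORDER BY (3 rows):
stock.qty | n
5 | 2
6 | 1
8 | 1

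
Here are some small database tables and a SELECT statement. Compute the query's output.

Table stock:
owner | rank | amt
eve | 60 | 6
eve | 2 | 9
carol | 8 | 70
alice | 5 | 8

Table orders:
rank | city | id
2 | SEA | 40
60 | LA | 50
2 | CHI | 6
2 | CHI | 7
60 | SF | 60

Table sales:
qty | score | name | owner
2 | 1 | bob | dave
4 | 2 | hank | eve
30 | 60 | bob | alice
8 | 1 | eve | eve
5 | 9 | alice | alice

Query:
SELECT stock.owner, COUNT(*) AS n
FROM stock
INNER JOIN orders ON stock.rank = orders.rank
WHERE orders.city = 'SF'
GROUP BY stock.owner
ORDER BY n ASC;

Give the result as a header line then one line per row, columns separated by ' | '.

After JOIN orders (5 rows):
stock.owner | stock.rank | stock.amt | orders.rank | orders.city | orders.id
eve | 60 | 6 | 60 | LA | 50
eve | 60 | 6 | 60 | SF | 60
eve | 2 | 9 | 2 | SEA | 40
eve | 2 | 9 | 2 | CHI | 6
eve | 2 | 9 | 2 | CHI | 7
After WHERE (1 rows):
stock.owner | stock.rank | stock.amt | orders.rank | orders.city | orders.id
eve | 60 | 6 | 60 | SF | 60
After GROUP BY (1 rows):
stock.owner | n
eve | 1
After ORDER BY (1 rows):
stock.owner | n
eve | 1

== RESULT ==
stock.owner | n
eve | 1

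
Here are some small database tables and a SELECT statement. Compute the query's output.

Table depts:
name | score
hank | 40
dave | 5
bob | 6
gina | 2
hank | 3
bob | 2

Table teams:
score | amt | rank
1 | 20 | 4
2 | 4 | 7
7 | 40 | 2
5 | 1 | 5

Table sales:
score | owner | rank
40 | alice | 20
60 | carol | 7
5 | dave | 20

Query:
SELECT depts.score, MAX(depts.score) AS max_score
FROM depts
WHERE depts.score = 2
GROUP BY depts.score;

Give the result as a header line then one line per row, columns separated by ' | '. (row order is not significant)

== RESULT ==
depts.score | max_score
2 | 2

Derivation:
After WHERE (2 rows):
depts.name | depts.score
gina | 2
bob | 2
After GROUP BY (1 rows):
depts.score | max_score
2 | 2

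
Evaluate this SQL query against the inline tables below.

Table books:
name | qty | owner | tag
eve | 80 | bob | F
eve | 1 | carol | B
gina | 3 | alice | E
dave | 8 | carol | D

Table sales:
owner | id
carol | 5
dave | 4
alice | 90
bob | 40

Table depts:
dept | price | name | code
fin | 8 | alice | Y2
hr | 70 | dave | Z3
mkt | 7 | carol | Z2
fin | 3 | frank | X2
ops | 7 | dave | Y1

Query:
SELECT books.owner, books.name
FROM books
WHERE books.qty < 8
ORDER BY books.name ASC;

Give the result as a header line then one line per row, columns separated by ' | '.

After WHERE (2 rows):
books.name | books.qty | books.owner | books.tag
eve | 1 | carol | B
gina | 3 | alice | E
After SELECT (2 rows):
books.owner | books.name
carol | eve
alice | gina
After ORDER BY (2 rows):
books.owner | books.name
carol | eve
alice | gina

== RESULT ==
books.owner | books.name
carol | eve
alice | gina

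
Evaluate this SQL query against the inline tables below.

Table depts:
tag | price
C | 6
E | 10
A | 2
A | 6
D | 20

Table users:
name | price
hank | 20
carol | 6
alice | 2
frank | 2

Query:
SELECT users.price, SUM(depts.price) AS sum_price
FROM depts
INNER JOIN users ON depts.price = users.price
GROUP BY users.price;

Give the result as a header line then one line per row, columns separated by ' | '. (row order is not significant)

After JOIN users (5 rows):
depts.tag | depts.price | users.name | users.price
C | 6 | carol | 6
A | 2 | alice | 2
A | 2 | frank | 2
A | 6 | carol | 6
D | 20 | hank | 20
After GROUP BY (3 rows):
users.price | sum_price
6 | 12
2 | 4
20 | 20

== RESULT ==
users.price | sum_price
6 | 12
2 | 4
20 | 20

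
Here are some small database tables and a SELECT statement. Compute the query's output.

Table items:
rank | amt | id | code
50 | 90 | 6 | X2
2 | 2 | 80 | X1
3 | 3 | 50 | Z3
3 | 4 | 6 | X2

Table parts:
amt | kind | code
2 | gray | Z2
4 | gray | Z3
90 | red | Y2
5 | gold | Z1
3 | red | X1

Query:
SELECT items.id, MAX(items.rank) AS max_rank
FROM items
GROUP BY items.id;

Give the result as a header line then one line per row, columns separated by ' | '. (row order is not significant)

== RESULT ==
items.id | max_rank
6 | 50
80 | 2
50 | 3

Derivation:
After GROUP BY (3 rows):
items.id | max_rank
6 | 50
80 | 2
50 | 3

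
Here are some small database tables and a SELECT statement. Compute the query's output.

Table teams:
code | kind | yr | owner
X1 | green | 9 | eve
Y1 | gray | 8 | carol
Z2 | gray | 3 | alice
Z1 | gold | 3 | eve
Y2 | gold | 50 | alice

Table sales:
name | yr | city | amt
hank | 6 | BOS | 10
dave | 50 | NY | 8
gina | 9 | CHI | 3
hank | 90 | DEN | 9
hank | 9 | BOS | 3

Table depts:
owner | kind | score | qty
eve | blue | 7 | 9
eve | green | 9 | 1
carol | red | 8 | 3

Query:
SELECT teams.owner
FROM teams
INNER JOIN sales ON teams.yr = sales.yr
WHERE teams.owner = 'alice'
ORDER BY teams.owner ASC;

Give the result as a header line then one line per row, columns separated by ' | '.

After JOIN sales (3 rows):
teams.code | teams.kind | teams.yr | teams.owner | sales.name | sales.yr | sales.city | sales.amt
X1 | green | 9 | eve | gina | 9 | CHI | 3
X1 | green | 9 | eve | hank | 9 | BOS | 3
Y2 | gold | 50 | alice | dave | 50 | NY | 8
After WHERE (1 rows):
teams.code | teams.kind | teams.yr | teams.owner | sales.name | sales.yr | sales.city | sales.amt
Y2 | gold | 50 | alice | dave | 50 | NY | 8
After SELECT (1 rows):
teams.owner
alice
After ORDER BY (1 rows):
teams.owner
alice

== RESULT ==
teams.owner
alice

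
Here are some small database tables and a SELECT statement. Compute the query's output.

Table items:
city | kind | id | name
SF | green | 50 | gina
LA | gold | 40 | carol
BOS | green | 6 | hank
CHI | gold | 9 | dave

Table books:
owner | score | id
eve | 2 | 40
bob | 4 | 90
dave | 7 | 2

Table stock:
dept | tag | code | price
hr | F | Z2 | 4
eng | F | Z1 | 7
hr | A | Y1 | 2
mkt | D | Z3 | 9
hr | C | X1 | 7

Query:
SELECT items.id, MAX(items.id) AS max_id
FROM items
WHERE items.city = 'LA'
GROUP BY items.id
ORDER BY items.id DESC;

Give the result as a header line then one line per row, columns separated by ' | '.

After WHERE (1 rows):
items.city | items.kind | items.id | items.name
LA | gold | 40 | carol
After GROUP BY (1 rows):
items.id | max_id
40 | 40
After ORDER BY (1 rows):
items.id | max_id
40 | 40

== RESULT ==
items.id | max_id
40 | 40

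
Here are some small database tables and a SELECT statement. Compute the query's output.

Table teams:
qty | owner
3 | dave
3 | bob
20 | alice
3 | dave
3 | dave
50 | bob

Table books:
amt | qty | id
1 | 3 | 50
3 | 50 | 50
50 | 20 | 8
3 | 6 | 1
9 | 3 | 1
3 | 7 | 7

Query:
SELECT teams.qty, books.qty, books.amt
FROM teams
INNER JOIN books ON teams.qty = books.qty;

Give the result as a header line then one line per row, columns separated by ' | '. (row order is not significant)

== RESULT ==
teams.qty | books.qty | books.amt
3 | 3 | 1
3 | 3 | 9
3 | 3 | 1
3 | 3 | 9
20 | 20 | 50
3 | 3 | 1
3 | 3 | 9
3 | 3 | 1
3 | 3 | 9
50 | 50 | 3

Derivation:
After JOIN books (10 rows):
teams.qty | teams.owner | books.amt | books.qty | books.id
3 | dave | 1 | 3 | 50
3 | dave | 9 | 3 | 1
3 | bob | 1 | 3 | 50
3 | bob | 9 | 3 | 1
20 | alice | 50 | 20 | 8
3 | dave | 1 | 3 | 50
3 | dave | 9 | 3 | 1
3 | dave | 1 | 3 | 50
3 | dave | 9 | 3 | 1
50 | bob | 3 | 50 | 50
After SELECT (10 rows):
teams.qty | books.qty | books.amt
3 | 3 | 1
3 | 3 | 9
3 | 3 | 1
3 | 3 | 9
20 | 20 | 50
3 | 3 | 1
3 | 3 | 9
3 | 3 | 1
3 | 3 | 9
50 | 50 | 3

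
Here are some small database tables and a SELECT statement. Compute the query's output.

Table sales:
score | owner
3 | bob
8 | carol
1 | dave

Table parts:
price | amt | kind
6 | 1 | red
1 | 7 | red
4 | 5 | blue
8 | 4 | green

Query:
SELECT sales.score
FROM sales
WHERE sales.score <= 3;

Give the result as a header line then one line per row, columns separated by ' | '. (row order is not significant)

== RESULT ==
sales.score
3
1

Derivation:
After WHERE (2 rows):
sales.score | sales.owner
3 | bob
1 | dave
After SELECT (2 rows):
sales.score
3
1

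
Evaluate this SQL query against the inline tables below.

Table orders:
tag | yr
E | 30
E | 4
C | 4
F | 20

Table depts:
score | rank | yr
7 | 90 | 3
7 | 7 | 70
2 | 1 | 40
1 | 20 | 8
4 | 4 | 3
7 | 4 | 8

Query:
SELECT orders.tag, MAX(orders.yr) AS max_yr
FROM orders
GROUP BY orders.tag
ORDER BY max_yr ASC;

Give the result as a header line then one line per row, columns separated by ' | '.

After GROUP BY (3 rows):
orders.tag | max_yr
E | 30
C | 4
F | 20
After ORDER BY (3 rows):
orders.tag | max_yr
C | 4
F | 20
E | 30

== RESULT ==
orders.tag | max_yr
C | 4
F | 20
E | 30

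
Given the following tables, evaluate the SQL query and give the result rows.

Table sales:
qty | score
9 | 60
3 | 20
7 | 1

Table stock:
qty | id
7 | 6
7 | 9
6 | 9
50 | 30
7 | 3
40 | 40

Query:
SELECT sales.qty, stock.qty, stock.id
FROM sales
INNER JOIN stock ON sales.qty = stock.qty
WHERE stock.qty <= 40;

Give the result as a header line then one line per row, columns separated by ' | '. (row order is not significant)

After JOIN stock (3 rows):
sales.qty | sales.score | stock.qty | stock.id
7 | 1 | 7 | 6
7 | 1 | 7 | 9
7 | 1 | 7 | 3
After WHERE (3 rows):
sales.qty | sales.score | stock.qty | stock.id
7 | 1 | 7 | 6
7 | 1 | 7 | 9
7 | 1 | 7 | 3
After SELECT (3 rows):
sales.qty | stock.qty | stock.id
7 | 7 | 6
7 | 7 | 9
7 | 7 | 3

== RESULT ==
sales.qty | stock.qty | stock.id
7 | 7 | 6
7 | 7 | 9
7 | 7 | 3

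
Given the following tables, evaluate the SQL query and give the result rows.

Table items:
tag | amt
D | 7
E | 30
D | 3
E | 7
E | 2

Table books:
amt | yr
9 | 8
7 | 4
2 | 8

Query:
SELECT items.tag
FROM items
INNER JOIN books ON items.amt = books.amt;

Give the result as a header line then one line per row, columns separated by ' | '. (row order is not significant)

== RESULT ==
items.tag
D
E
E

Derivation:
After JOIN books (3 rows):
items.tag | items.amt | books.amt | books.yr
D | 7 | 7 | 4
E | 7 | 7 | 4
E | 2 | 2 | 8
After SELECT (3 rows):
items.tag
D
E
E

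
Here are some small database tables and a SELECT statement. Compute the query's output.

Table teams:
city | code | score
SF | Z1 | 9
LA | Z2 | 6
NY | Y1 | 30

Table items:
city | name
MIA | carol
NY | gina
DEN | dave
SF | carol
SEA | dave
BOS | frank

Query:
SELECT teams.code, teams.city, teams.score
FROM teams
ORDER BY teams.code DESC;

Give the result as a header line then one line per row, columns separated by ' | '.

After SELECT (3 rows):
teams.code | teams.city | teams.score
Z1 | SF | 9
Z2 | LA | 6
Y1 | NY | 30
After ORDER BY (3 rows):
teams.code | teams.city | teams.score
Z2 | LA | 6
Z1 | SF | 9
Y1 | NY | 30

== RESULT ==
teams.code | teams.city | teams.score
Z2 | LA | 6
Z1 | SF | 9
Y1 | NY | 30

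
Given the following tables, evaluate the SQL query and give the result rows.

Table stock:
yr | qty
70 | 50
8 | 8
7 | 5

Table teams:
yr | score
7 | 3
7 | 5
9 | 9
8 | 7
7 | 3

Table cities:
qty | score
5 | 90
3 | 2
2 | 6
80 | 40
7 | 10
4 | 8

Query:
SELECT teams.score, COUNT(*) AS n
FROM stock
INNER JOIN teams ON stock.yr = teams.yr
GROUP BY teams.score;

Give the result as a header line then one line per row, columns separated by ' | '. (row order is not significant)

== RESULT ==
teams.score | n
7 | 1
3 | 2
5 | 1

Derivation:
After JOIN teams (4 rows):
stock.yr | stock.qty | teams.yr | teams.score
8 | 8 | 8 | 7
7 | 5 | 7 | 3
7 | 5 | 7 | 5
7 | 5 | 7 | 3
After GROUP BY (3 rows):
teams.score | n
7 | 1
3 | 2
5 | 1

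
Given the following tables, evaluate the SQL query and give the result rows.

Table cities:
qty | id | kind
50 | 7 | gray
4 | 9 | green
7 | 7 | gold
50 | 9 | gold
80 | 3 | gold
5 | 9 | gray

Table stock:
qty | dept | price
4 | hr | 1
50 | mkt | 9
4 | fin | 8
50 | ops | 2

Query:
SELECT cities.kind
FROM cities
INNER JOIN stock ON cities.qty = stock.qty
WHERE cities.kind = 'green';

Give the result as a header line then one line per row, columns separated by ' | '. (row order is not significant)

== RESULT ==
cities.kind
green
green

Derivation:
After JOIN stock (6 rows):
cities.qty | cities.id | cities.kind | stock.qty | stock.dept | stock.price
50 | 7 | gray | 50 | mkt | 9
50 | 7 | gray | 50 | ops | 2
4 | 9 | green | 4 | hr | 1
4 | 9 | green | 4 | fin | 8
50 | 9 | gold | 50 | mkt | 9
50 | 9 | gold | 50 | ops | 2
After WHERE (2 rows):
cities.qty | cities.id | cities.kind | stock.qty | stock.dept | stock.price
4 | 9 | green | 4 | hr | 1
4 | 9 | green | 4 | fin | 8
After SELECT (2 rows):
cities.kind
green
green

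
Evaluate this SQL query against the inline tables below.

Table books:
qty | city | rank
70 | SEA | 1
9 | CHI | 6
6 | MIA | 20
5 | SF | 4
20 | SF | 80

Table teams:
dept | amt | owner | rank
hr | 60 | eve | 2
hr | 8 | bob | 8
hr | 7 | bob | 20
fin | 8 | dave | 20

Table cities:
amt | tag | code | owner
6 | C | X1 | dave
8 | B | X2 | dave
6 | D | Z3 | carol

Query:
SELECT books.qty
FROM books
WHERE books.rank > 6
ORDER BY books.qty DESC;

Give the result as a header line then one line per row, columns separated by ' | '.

== RESULT ==
books.qty
20
6

Derivation:
After WHERE (2 rows):
books.qty | books.city | books.rank
6 | MIA | 20
20 | SF | 80
After SELECT (2 rows):
books.qty
6
20
After ORDER BY (2 rows):
books.qty
20
6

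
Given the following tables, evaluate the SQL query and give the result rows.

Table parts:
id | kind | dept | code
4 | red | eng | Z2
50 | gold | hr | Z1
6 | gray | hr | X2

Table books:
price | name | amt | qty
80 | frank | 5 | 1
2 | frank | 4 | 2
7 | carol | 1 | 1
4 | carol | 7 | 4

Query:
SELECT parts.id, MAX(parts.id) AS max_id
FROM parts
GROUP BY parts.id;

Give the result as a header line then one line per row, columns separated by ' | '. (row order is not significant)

== RESULT ==
parts.id | max_id
4 | 4
50 | 50
6 | 6

Derivation:
After GROUP BY (3 rows):
parts.id | max_id
4 | 4
50 | 50
6 | 6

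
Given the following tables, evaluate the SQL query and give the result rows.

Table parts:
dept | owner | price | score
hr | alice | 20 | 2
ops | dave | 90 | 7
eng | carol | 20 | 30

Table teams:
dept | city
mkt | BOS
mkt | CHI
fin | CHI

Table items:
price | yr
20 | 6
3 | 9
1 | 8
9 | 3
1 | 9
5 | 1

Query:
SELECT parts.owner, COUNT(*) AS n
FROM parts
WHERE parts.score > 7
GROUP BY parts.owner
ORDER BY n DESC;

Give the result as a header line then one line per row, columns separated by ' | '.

== RESULT ==
parts.owner | n
carol | 1

Derivation:
After WHERE (1 rows):
parts.dept | parts.owner | parts.price | parts.score
eng | carol | 20 | 30
After GROUP BY (1 rows):
parts.owner | n
carol | 1
After ORDER BY (1 rows):
parts.owner | n
carol | 1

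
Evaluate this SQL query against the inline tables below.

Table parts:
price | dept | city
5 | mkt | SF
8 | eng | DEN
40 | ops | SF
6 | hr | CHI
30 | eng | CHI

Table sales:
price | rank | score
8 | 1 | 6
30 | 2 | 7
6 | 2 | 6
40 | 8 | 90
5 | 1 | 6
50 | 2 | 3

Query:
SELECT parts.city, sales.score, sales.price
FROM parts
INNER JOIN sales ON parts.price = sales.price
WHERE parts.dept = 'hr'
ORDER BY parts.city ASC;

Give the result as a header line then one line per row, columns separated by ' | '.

== RESULT ==
parts.city | sales.score | sales.price
CHI | 6 | 6

Derivation:
After JOIN sales (5 rows):
parts.price | parts.dept | parts.city | sales.price | sales.rank | sales.score
5 | mkt | SF | 5 | 1 | 6
8 | eng | DEN | 8 | 1 | 6
40 | ops | SF | 40 | 8 | 90
6 | hr | CHI | 6 | 2 | 6
30 | eng | CHI | 30 | 2 | 7
After WHERE (1 rows):
parts.price | parts.dept | parts.city | sales.price | sales.rank | sales.score
6 | hr | CHI | 6 | 2 | 6
After SELECT (1 rows):
parts.city | sales.score | sales.price
CHI | 6 | 6
After ORDER BY (1 rows):
parts.city | sales.score | sales.price
CHI | 6 | 6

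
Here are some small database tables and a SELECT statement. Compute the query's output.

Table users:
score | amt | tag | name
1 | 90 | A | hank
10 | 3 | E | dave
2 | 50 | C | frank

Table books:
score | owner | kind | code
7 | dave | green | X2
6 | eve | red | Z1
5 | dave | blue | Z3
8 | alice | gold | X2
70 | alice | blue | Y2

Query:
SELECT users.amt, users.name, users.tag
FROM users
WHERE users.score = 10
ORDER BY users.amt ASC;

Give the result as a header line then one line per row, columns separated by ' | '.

After WHERE (1 rows):
users.score | users.amt | users.tag | users.name
10 | 3 | E | dave
After SELECT (1 rows):
users.amt | users.name | users.tag
3 | dave | E
After ORDER BY (1 rows):
users.amt | users.name | users.tag
3 | dave | E

== RESULT ==
users.amt | users.name | users.tag
3 | dave | E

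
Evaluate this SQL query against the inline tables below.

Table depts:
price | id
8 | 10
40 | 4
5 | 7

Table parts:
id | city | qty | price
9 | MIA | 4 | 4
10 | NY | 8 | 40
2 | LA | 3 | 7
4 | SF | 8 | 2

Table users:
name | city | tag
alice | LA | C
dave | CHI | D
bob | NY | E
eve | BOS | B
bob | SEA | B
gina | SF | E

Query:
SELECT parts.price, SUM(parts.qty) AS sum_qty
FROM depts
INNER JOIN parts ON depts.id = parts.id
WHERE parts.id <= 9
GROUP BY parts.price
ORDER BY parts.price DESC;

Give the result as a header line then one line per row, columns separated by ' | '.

== RESULT ==
parts.price | sum_qty
2 | 8

Derivation:
After JOIN parts (2 rows):
depts.price | depts.id | parts.id | parts.city | parts.qty | parts.price
8 | 10 | 10 | NY | 8 | 40
40 | 4 | 4 | SF | 8 | 2
After WHERE (1 rows):
depts.price | depts.id | parts.id | parts.city | parts.qty | parts.price
40 | 4 | 4 | SF | 8 | 2
After GROUP BY (1 rows):
parts.price | sum_qty
2 | 8
After ORDER BY (1 rows):
parts.price | sum_qty
2 | 8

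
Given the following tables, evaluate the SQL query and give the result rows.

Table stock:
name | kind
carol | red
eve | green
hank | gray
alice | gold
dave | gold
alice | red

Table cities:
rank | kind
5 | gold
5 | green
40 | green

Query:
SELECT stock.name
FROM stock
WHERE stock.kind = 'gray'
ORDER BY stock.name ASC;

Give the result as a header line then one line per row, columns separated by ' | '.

After WHERE (1 rows):
stock.name | stock.kind
hank | gray
After SELECT (1 rows):
stock.name
hank
After ORDER BY (1 rows):
stock.name
hank

== RESULT ==
stock.name
hank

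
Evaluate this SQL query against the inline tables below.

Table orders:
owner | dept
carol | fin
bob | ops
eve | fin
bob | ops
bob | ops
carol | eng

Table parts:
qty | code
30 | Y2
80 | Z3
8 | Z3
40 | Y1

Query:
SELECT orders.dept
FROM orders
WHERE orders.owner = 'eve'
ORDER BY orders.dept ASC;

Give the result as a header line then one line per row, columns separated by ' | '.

After WHERE (1 rows):
orders.owner | orders.dept
eve | fin
After SELECT (1 rows):
orders.dept
fin
After ORDER BY (1 rows):
orders.dept
fin

== RESULT ==
orders.dept
fin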